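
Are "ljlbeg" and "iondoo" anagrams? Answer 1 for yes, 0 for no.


Strings: "ljlbeg", "iondoo"
Sorted first:  begjll
Sorted second: dinooo
Differ at position 0: 'b' vs 'd' => not anagrams

0


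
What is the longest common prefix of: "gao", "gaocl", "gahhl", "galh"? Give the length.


Words: gao, gaocl, gahhl, galh
  Position 0: all 'g' => match
  Position 1: all 'a' => match
  Position 2: ('o', 'o', 'h', 'l') => mismatch, stop
LCP = "ga" (length 2)

2


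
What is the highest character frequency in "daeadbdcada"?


Input: daeadbdcada
Character counts:
  'a': 4
  'b': 1
  'c': 1
  'd': 4
  'e': 1
Maximum frequency: 4

4


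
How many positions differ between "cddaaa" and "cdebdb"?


Comparing "cddaaa" and "cdebdb" position by position:
  Position 0: 'c' vs 'c' => same
  Position 1: 'd' vs 'd' => same
  Position 2: 'd' vs 'e' => DIFFER
  Position 3: 'a' vs 'b' => DIFFER
  Position 4: 'a' vs 'd' => DIFFER
  Position 5: 'a' vs 'b' => DIFFER
Positions that differ: 4

4


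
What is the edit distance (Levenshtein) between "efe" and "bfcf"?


Computing edit distance: "efe" -> "bfcf"
DP table:
           b    f    c    f
      0    1    2    3    4
  e   1    1    2    3    4
  f   2    2    1    2    3
  e   3    3    2    2    3
Edit distance = dp[3][4] = 3

3


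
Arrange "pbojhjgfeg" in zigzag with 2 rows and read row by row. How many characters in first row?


Zigzag "pbojhjgfeg" into 2 rows:
Placing characters:
  'p' => row 0
  'b' => row 1
  'o' => row 0
  'j' => row 1
  'h' => row 0
  'j' => row 1
  'g' => row 0
  'f' => row 1
  'e' => row 0
  'g' => row 1
Rows:
  Row 0: "pohge"
  Row 1: "bjjfg"
First row length: 5

5


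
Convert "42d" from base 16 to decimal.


Input: "42d" in base 16
Positional expansion:
  Digit '4' (value 4) x 16^2 = 1024
  Digit '2' (value 2) x 16^1 = 32
  Digit 'd' (value 13) x 16^0 = 13
Sum = 1069

1069


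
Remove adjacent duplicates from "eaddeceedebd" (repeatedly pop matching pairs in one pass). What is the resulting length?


Input: eaddeceedebd
Stack-based adjacent duplicate removal:
  Read 'e': push. Stack: e
  Read 'a': push. Stack: ea
  Read 'd': push. Stack: ead
  Read 'd': matches stack top 'd' => pop. Stack: ea
  Read 'e': push. Stack: eae
  Read 'c': push. Stack: eaec
  Read 'e': push. Stack: eaece
  Read 'e': matches stack top 'e' => pop. Stack: eaec
  Read 'd': push. Stack: eaecd
  Read 'e': push. Stack: eaecde
  Read 'b': push. Stack: eaecdeb
  Read 'd': push. Stack: eaecdebd
Final stack: "eaecdebd" (length 8)

8


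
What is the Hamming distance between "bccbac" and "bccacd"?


Comparing "bccbac" and "bccacd" position by position:
  Position 0: 'b' vs 'b' => same
  Position 1: 'c' vs 'c' => same
  Position 2: 'c' vs 'c' => same
  Position 3: 'b' vs 'a' => differ
  Position 4: 'a' vs 'c' => differ
  Position 5: 'c' vs 'd' => differ
Total differences (Hamming distance): 3

3


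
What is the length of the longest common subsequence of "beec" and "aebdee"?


LCS of "beec" and "aebdee"
DP table:
           a    e    b    d    e    e
      0    0    0    0    0    0    0
  b   0    0    0    1    1    1    1
  e   0    0    1    1    1    2    2
  e   0    0    1    1    1    2    3
  c   0    0    1    1    1    2    3
LCS length = dp[4][6] = 3

3


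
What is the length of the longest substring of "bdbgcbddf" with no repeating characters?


Input: "bdbgcbddf"
Sliding window (track last position of each char):
  Position 0 ('b'): window [0,0] length 1 -- new best
  Position 1 ('d'): window [0,1] length 2 -- new best
  Position 2 ('b'): repeat (last at 0), move window start to 1
  Position 2 ('b'): window [1,2] length 2
  Position 3 ('g'): window [1,3] length 3 -- new best
  Position 4 ('c'): window [1,4] length 4 -- new best
  Position 5 ('b'): repeat (last at 2), move window start to 3
  Position 5 ('b'): window [3,5] length 3
  Position 6 ('d'): window [3,6] length 4
  Position 7 ('d'): repeat (last at 6), move window start to 7
  Position 7 ('d'): window [7,7] length 1
  Position 8 ('f'): window [7,8] length 2
Longest substring with no repeats: "dbgc" with length 4

4


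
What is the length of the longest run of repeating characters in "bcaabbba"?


Input: "bcaabbba"
Scanning for longest run:
  Position 1 ('c'): new char, reset run to 1
  Position 2 ('a'): new char, reset run to 1
  Position 3 ('a'): continues run of 'a', length=2
  Position 4 ('b'): new char, reset run to 1
  Position 5 ('b'): continues run of 'b', length=2
  Position 6 ('b'): continues run of 'b', length=3
  Position 7 ('a'): new char, reset run to 1
Longest run: 'b' with length 3

3


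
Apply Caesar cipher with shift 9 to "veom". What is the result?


Caesar cipher: shift "veom" by 9
  'v' (pos 21) + 9 = pos 4 = 'e'
  'e' (pos 4) + 9 = pos 13 = 'n'
  'o' (pos 14) + 9 = pos 23 = 'x'
  'm' (pos 12) + 9 = pos 21 = 'v'
Result: enxv

enxv


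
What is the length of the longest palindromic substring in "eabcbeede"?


Input: "eabcbeede"
Checking substrings for palindromes:
  [2:5] "bcb" (len 3) => palindrome
  [6:9] "ede" (len 3) => palindrome
  [5:7] "ee" (len 2) => palindrome
Longest palindromic substring: "bcb" with length 3

3


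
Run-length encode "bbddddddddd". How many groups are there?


Input: bbddddddddd
Scanning for consecutive runs:
  Group 1: 'b' x 2 (positions 0-1)
  Group 2: 'd' x 9 (positions 2-10)
Total groups: 2

2


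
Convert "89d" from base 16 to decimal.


Input: "89d" in base 16
Positional expansion:
  Digit '8' (value 8) x 16^2 = 2048
  Digit '9' (value 9) x 16^1 = 144
  Digit 'd' (value 13) x 16^0 = 13
Sum = 2205

2205


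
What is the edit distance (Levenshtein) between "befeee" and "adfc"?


Computing edit distance: "befeee" -> "adfc"
DP table:
           a    d    f    c
      0    1    2    3    4
  b   1    1    2    3    4
  e   2    2    2    3    4
  f   3    3    3    2    3
  e   4    4    4    3    3
  e   5    5    5    4    4
  e   6    6    6    5    5
Edit distance = dp[6][4] = 5

5


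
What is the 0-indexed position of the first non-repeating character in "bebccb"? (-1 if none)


Input: bebccb
Character frequencies:
  'b': 3
  'c': 2
  'e': 1
Scanning left to right for freq == 1:
  Position 0 ('b'): freq=3, skip
  Position 1 ('e'): unique! => answer = 1

1


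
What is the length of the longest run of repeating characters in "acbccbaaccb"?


Input: "acbccbaaccb"
Scanning for longest run:
  Position 1 ('c'): new char, reset run to 1
  Position 2 ('b'): new char, reset run to 1
  Position 3 ('c'): new char, reset run to 1
  Position 4 ('c'): continues run of 'c', length=2
  Position 5 ('b'): new char, reset run to 1
  Position 6 ('a'): new char, reset run to 1
  Position 7 ('a'): continues run of 'a', length=2
  Position 8 ('c'): new char, reset run to 1
  Position 9 ('c'): continues run of 'c', length=2
  Position 10 ('b'): new char, reset run to 1
Longest run: 'c' with length 2

2


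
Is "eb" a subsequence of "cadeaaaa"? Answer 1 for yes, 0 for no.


Check if "eb" is a subsequence of "cadeaaaa"
Greedy scan:
  Position 0 ('c'): no match needed
  Position 1 ('a'): no match needed
  Position 2 ('d'): no match needed
  Position 3 ('e'): matches sub[0] = 'e'
  Position 4 ('a'): no match needed
  Position 5 ('a'): no match needed
  Position 6 ('a'): no match needed
  Position 7 ('a'): no match needed
Only matched 1/2 characters => not a subsequence

0


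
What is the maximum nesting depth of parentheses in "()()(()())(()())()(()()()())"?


Input: "()()(()())(()())()(()()()())"
Tracking depth:
  Position 0 '(': depth becomes 1
  Position 1 ')': depth becomes 0
  Position 2 '(': depth becomes 1
  Position 3 ')': depth becomes 0
  Position 4 '(': depth becomes 1
  Position 5 '(': depth becomes 2
  Position 6 ')': depth becomes 1
  Position 7 '(': depth becomes 2
  Position 8 ')': depth becomes 1
  Position 9 ')': depth becomes 0
  Position 10 '(': depth becomes 1
  Position 11 '(': depth becomes 2
  Position 12 ')': depth becomes 1
  Position 13 '(': depth becomes 2
  Position 14 ')': depth becomes 1
  Position 15 ')': depth becomes 0
  Position 16 '(': depth becomes 1
  Position 17 ')': depth becomes 0
  Position 18 '(': depth becomes 1
  Position 19 '(': depth becomes 2
  Position 20 ')': depth becomes 1
  Position 21 '(': depth becomes 2
  Position 22 ')': depth becomes 1
  Position 23 '(': depth becomes 2
  Position 24 ')': depth becomes 1
  Position 25 '(': depth becomes 2
  Position 26 ')': depth becomes 1
  Position 27 ')': depth becomes 0
Maximum depth reached: 2

2


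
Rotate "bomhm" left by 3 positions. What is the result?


Input: "bomhm", rotate left by 3
First 3 characters: "bom"
Remaining characters: "hm"
Concatenate remaining + first: "hm" + "bom" = "hmbom"

hmbom


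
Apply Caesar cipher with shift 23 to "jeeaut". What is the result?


Caesar cipher: shift "jeeaut" by 23
  'j' (pos 9) + 23 = pos 6 = 'g'
  'e' (pos 4) + 23 = pos 1 = 'b'
  'e' (pos 4) + 23 = pos 1 = 'b'
  'a' (pos 0) + 23 = pos 23 = 'x'
  'u' (pos 20) + 23 = pos 17 = 'r'
  't' (pos 19) + 23 = pos 16 = 'q'
Result: gbbxrq

gbbxrq


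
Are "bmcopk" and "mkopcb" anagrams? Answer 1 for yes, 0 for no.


Strings: "bmcopk", "mkopcb"
Sorted first:  bckmop
Sorted second: bckmop
Sorted forms match => anagrams

1


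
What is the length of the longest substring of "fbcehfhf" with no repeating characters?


Input: "fbcehfhf"
Sliding window (track last position of each char):
  Position 0 ('f'): window [0,0] length 1 -- new best
  Position 1 ('b'): window [0,1] length 2 -- new best
  Position 2 ('c'): window [0,2] length 3 -- new best
  Position 3 ('e'): window [0,3] length 4 -- new best
  Position 4 ('h'): window [0,4] length 5 -- new best
  Position 5 ('f'): repeat (last at 0), move window start to 1
  Position 5 ('f'): window [1,5] length 5
  Position 6 ('h'): repeat (last at 4), move window start to 5
  Position 6 ('h'): window [5,6] length 2
  Position 7 ('f'): repeat (last at 5), move window start to 6
  Position 7 ('f'): window [6,7] length 2
Longest substring with no repeats: "fbceh" with length 5

5


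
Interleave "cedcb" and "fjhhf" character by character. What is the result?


Interleaving "cedcb" and "fjhhf":
  Position 0: 'c' from first, 'f' from second => "cf"
  Position 1: 'e' from first, 'j' from second => "ej"
  Position 2: 'd' from first, 'h' from second => "dh"
  Position 3: 'c' from first, 'h' from second => "ch"
  Position 4: 'b' from first, 'f' from second => "bf"
Result: cfejdhchbf

cfejdhchbf


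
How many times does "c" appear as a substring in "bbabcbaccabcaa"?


Searching for "c" in "bbabcbaccabcaa"
Scanning each position:
  Position 0: "b" => no
  Position 1: "b" => no
  Position 2: "a" => no
  Position 3: "b" => no
  Position 4: "c" => MATCH
  Position 5: "b" => no
  Position 6: "a" => no
  Position 7: "c" => MATCH
  Position 8: "c" => MATCH
  Position 9: "a" => no
  Position 10: "b" => no
  Position 11: "c" => MATCH
  Position 12: "a" => no
  Position 13: "a" => no
Total occurrences: 4

4


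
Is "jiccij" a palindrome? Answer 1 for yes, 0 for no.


Input: jiccij
Reversed: jiccij
  Compare pos 0 ('j') with pos 5 ('j'): match
  Compare pos 1 ('i') with pos 4 ('i'): match
  Compare pos 2 ('c') with pos 3 ('c'): match
Result: palindrome

1


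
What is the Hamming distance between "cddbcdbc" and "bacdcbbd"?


Comparing "cddbcdbc" and "bacdcbbd" position by position:
  Position 0: 'c' vs 'b' => differ
  Position 1: 'd' vs 'a' => differ
  Position 2: 'd' vs 'c' => differ
  Position 3: 'b' vs 'd' => differ
  Position 4: 'c' vs 'c' => same
  Position 5: 'd' vs 'b' => differ
  Position 6: 'b' vs 'b' => same
  Position 7: 'c' vs 'd' => differ
Total differences (Hamming distance): 6

6


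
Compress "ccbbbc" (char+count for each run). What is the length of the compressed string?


Input: ccbbbc
Runs:
  'c' x 2 => "c2"
  'b' x 3 => "b3"
  'c' x 1 => "c1"
Compressed: "c2b3c1"
Compressed length: 6

6


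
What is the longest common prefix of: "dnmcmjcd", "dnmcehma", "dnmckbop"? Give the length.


Words: dnmcmjcd, dnmcehma, dnmckbop
  Position 0: all 'd' => match
  Position 1: all 'n' => match
  Position 2: all 'm' => match
  Position 3: all 'c' => match
  Position 4: ('m', 'e', 'k') => mismatch, stop
LCP = "dnmc" (length 4)

4


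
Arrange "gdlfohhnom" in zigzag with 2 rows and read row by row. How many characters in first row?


Zigzag "gdlfohhnom" into 2 rows:
Placing characters:
  'g' => row 0
  'd' => row 1
  'l' => row 0
  'f' => row 1
  'o' => row 0
  'h' => row 1
  'h' => row 0
  'n' => row 1
  'o' => row 0
  'm' => row 1
Rows:
  Row 0: "gloho"
  Row 1: "dfhnm"
First row length: 5

5


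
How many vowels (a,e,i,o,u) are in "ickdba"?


Input: ickdba
Checking each character:
  'i' at position 0: vowel (running total: 1)
  'c' at position 1: consonant
  'k' at position 2: consonant
  'd' at position 3: consonant
  'b' at position 4: consonant
  'a' at position 5: vowel (running total: 2)
Total vowels: 2

2


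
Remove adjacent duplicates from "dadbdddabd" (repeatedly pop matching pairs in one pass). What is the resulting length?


Input: dadbdddabd
Stack-based adjacent duplicate removal:
  Read 'd': push. Stack: d
  Read 'a': push. Stack: da
  Read 'd': push. Stack: dad
  Read 'b': push. Stack: dadb
  Read 'd': push. Stack: dadbd
  Read 'd': matches stack top 'd' => pop. Stack: dadb
  Read 'd': push. Stack: dadbd
  Read 'a': push. Stack: dadbda
  Read 'b': push. Stack: dadbdab
  Read 'd': push. Stack: dadbdabd
Final stack: "dadbdabd" (length 8)

8


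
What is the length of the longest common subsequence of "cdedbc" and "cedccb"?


LCS of "cdedbc" and "cedccb"
DP table:
           c    e    d    c    c    b
      0    0    0    0    0    0    0
  c   0    1    1    1    1    1    1
  d   0    1    1    2    2    2    2
  e   0    1    2    2    2    2    2
  d   0    1    2    3    3    3    3
  b   0    1    2    3    3    3    4
  c   0    1    2    3    4    4    4
LCS length = dp[6][6] = 4

4


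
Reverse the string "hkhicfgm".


Input: hkhicfgm
Reading characters right to left:
  Position 7: 'm'
  Position 6: 'g'
  Position 5: 'f'
  Position 4: 'c'
  Position 3: 'i'
  Position 2: 'h'
  Position 1: 'k'
  Position 0: 'h'
Reversed: mgfcihkh

mgfcihkh


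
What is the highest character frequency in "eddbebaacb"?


Input: eddbebaacb
Character counts:
  'a': 2
  'b': 3
  'c': 1
  'd': 2
  'e': 2
Maximum frequency: 3

3


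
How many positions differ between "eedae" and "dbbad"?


Comparing "eedae" and "dbbad" position by position:
  Position 0: 'e' vs 'd' => DIFFER
  Position 1: 'e' vs 'b' => DIFFER
  Position 2: 'd' vs 'b' => DIFFER
  Position 3: 'a' vs 'a' => same
  Position 4: 'e' vs 'd' => DIFFER
Positions that differ: 4

4


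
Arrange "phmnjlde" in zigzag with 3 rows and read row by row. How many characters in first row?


Zigzag "phmnjlde" into 3 rows:
Placing characters:
  'p' => row 0
  'h' => row 1
  'm' => row 2
  'n' => row 1
  'j' => row 0
  'l' => row 1
  'd' => row 2
  'e' => row 1
Rows:
  Row 0: "pj"
  Row 1: "hnle"
  Row 2: "md"
First row length: 2

2


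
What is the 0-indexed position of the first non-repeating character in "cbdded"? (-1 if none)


Input: cbdded
Character frequencies:
  'b': 1
  'c': 1
  'd': 3
  'e': 1
Scanning left to right for freq == 1:
  Position 0 ('c'): unique! => answer = 0

0


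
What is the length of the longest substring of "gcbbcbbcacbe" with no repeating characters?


Input: "gcbbcbbcacbe"
Sliding window (track last position of each char):
  Position 0 ('g'): window [0,0] length 1 -- new best
  Position 1 ('c'): window [0,1] length 2 -- new best
  Position 2 ('b'): window [0,2] length 3 -- new best
  Position 3 ('b'): repeat (last at 2), move window start to 3
  Position 3 ('b'): window [3,3] length 1
  Position 4 ('c'): window [3,4] length 2
  Position 5 ('b'): repeat (last at 3), move window start to 4
  Position 5 ('b'): window [4,5] length 2
  Position 6 ('b'): repeat (last at 5), move window start to 6
  Position 6 ('b'): window [6,6] length 1
  Position 7 ('c'): window [6,7] length 2
  Position 8 ('a'): window [6,8] length 3
  Position 9 ('c'): repeat (last at 7), move window start to 8
  Position 9 ('c'): window [8,9] length 2
  Position 10 ('b'): window [8,10] length 3
  Position 11 ('e'): window [8,11] length 4 -- new best
Longest substring with no repeats: "acbe" with length 4

4


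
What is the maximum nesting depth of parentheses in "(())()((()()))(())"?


Input: "(())()((()()))(())"
Tracking depth:
  Position 0 '(': depth becomes 1
  Position 1 '(': depth becomes 2
  Position 2 ')': depth becomes 1
  Position 3 ')': depth becomes 0
  Position 4 '(': depth becomes 1
  Position 5 ')': depth becomes 0
  Position 6 '(': depth becomes 1
  Position 7 '(': depth becomes 2
  Position 8 '(': depth becomes 3
  Position 9 ')': depth becomes 2
  Position 10 '(': depth becomes 3
  Position 11 ')': depth becomes 2
  Position 12 ')': depth becomes 1
  Position 13 ')': depth becomes 0
  Position 14 '(': depth becomes 1
  Position 15 '(': depth becomes 2
  Position 16 ')': depth becomes 1
  Position 17 ')': depth becomes 0
Maximum depth reached: 3

3


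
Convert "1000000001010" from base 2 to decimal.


Input: "1000000001010" in base 2
Positional expansion:
  Digit '1' (value 1) x 2^12 = 4096
  Digit '0' (value 0) x 2^11 = 0
  Digit '0' (value 0) x 2^10 = 0
  Digit '0' (value 0) x 2^9 = 0
  Digit '0' (value 0) x 2^8 = 0
  Digit '0' (value 0) x 2^7 = 0
  Digit '0' (value 0) x 2^6 = 0
  Digit '0' (value 0) x 2^5 = 0
  Digit '0' (value 0) x 2^4 = 0
  Digit '1' (value 1) x 2^3 = 8
  Digit '0' (value 0) x 2^2 = 0
  Digit '1' (value 1) x 2^1 = 2
  Digit '0' (value 0) x 2^0 = 0
Sum = 4106

4106


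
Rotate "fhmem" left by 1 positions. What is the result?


Input: "fhmem", rotate left by 1
First 1 characters: "f"
Remaining characters: "hmem"
Concatenate remaining + first: "hmem" + "f" = "hmemf"

hmemf


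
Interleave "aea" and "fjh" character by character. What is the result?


Interleaving "aea" and "fjh":
  Position 0: 'a' from first, 'f' from second => "af"
  Position 1: 'e' from first, 'j' from second => "ej"
  Position 2: 'a' from first, 'h' from second => "ah"
Result: afejah

afejah


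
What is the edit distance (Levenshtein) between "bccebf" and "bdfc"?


Computing edit distance: "bccebf" -> "bdfc"
DP table:
           b    d    f    c
      0    1    2    3    4
  b   1    0    1    2    3
  c   2    1    1    2    2
  c   3    2    2    2    2
  e   4    3    3    3    3
  b   5    4    4    4    4
  f   6    5    5    4    5
Edit distance = dp[6][4] = 5

5


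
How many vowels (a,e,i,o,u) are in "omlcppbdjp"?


Input: omlcppbdjp
Checking each character:
  'o' at position 0: vowel (running total: 1)
  'm' at position 1: consonant
  'l' at position 2: consonant
  'c' at position 3: consonant
  'p' at position 4: consonant
  'p' at position 5: consonant
  'b' at position 6: consonant
  'd' at position 7: consonant
  'j' at position 8: consonant
  'p' at position 9: consonant
Total vowels: 1

1


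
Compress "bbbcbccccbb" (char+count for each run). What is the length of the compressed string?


Input: bbbcbccccbb
Runs:
  'b' x 3 => "b3"
  'c' x 1 => "c1"
  'b' x 1 => "b1"
  'c' x 4 => "c4"
  'b' x 2 => "b2"
Compressed: "b3c1b1c4b2"
Compressed length: 10

10


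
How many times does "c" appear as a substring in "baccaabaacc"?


Searching for "c" in "baccaabaacc"
Scanning each position:
  Position 0: "b" => no
  Position 1: "a" => no
  Position 2: "c" => MATCH
  Position 3: "c" => MATCH
  Position 4: "a" => no
  Position 5: "a" => no
  Position 6: "b" => no
  Position 7: "a" => no
  Position 8: "a" => no
  Position 9: "c" => MATCH
  Position 10: "c" => MATCH
Total occurrences: 4

4


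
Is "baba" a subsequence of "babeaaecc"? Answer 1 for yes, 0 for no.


Check if "baba" is a subsequence of "babeaaecc"
Greedy scan:
  Position 0 ('b'): matches sub[0] = 'b'
  Position 1 ('a'): matches sub[1] = 'a'
  Position 2 ('b'): matches sub[2] = 'b'
  Position 3 ('e'): no match needed
  Position 4 ('a'): matches sub[3] = 'a'
  Position 5 ('a'): no match needed
  Position 6 ('e'): no match needed
  Position 7 ('c'): no match needed
  Position 8 ('c'): no match needed
All 4 characters matched => is a subsequence

1


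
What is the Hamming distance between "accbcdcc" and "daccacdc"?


Comparing "accbcdcc" and "daccacdc" position by position:
  Position 0: 'a' vs 'd' => differ
  Position 1: 'c' vs 'a' => differ
  Position 2: 'c' vs 'c' => same
  Position 3: 'b' vs 'c' => differ
  Position 4: 'c' vs 'a' => differ
  Position 5: 'd' vs 'c' => differ
  Position 6: 'c' vs 'd' => differ
  Position 7: 'c' vs 'c' => same
Total differences (Hamming distance): 6

6


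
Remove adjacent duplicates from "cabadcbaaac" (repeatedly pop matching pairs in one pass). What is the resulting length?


Input: cabadcbaaac
Stack-based adjacent duplicate removal:
  Read 'c': push. Stack: c
  Read 'a': push. Stack: ca
  Read 'b': push. Stack: cab
  Read 'a': push. Stack: caba
  Read 'd': push. Stack: cabad
  Read 'c': push. Stack: cabadc
  Read 'b': push. Stack: cabadcb
  Read 'a': push. Stack: cabadcba
  Read 'a': matches stack top 'a' => pop. Stack: cabadcb
  Read 'a': push. Stack: cabadcba
  Read 'c': push. Stack: cabadcbac
Final stack: "cabadcbac" (length 9)

9


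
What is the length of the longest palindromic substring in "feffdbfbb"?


Input: "feffdbfbb"
Checking substrings for palindromes:
  [0:3] "fef" (len 3) => palindrome
  [5:8] "bfb" (len 3) => palindrome
  [2:4] "ff" (len 2) => palindrome
  [7:9] "bb" (len 2) => palindrome
Longest palindromic substring: "fef" with length 3

3


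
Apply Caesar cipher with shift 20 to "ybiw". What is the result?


Caesar cipher: shift "ybiw" by 20
  'y' (pos 24) + 20 = pos 18 = 's'
  'b' (pos 1) + 20 = pos 21 = 'v'
  'i' (pos 8) + 20 = pos 2 = 'c'
  'w' (pos 22) + 20 = pos 16 = 'q'
Result: svcq

svcq


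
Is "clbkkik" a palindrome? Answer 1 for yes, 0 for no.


Input: clbkkik
Reversed: kikkblc
  Compare pos 0 ('c') with pos 6 ('k'): MISMATCH
  Compare pos 1 ('l') with pos 5 ('i'): MISMATCH
  Compare pos 2 ('b') with pos 4 ('k'): MISMATCH
Result: not a palindrome

0


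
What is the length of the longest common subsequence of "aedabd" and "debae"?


LCS of "aedabd" and "debae"
DP table:
           d    e    b    a    e
      0    0    0    0    0    0
  a   0    0    0    0    1    1
  e   0    0    1    1    1    2
  d   0    1    1    1    1    2
  a   0    1    1    1    2    2
  b   0    1    1    2    2    2
  d   0    1    1    2    2    2
LCS length = dp[6][5] = 2

2


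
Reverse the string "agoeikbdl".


Input: agoeikbdl
Reading characters right to left:
  Position 8: 'l'
  Position 7: 'd'
  Position 6: 'b'
  Position 5: 'k'
  Position 4: 'i'
  Position 3: 'e'
  Position 2: 'o'
  Position 1: 'g'
  Position 0: 'a'
Reversed: ldbkieoga

ldbkieoga


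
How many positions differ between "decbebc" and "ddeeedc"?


Comparing "decbebc" and "ddeeedc" position by position:
  Position 0: 'd' vs 'd' => same
  Position 1: 'e' vs 'd' => DIFFER
  Position 2: 'c' vs 'e' => DIFFER
  Position 3: 'b' vs 'e' => DIFFER
  Position 4: 'e' vs 'e' => same
  Position 5: 'b' vs 'd' => DIFFER
  Position 6: 'c' vs 'c' => same
Positions that differ: 4

4


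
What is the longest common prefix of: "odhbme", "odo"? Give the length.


Words: odhbme, odo
  Position 0: all 'o' => match
  Position 1: all 'd' => match
  Position 2: ('h', 'o') => mismatch, stop
LCP = "od" (length 2)

2


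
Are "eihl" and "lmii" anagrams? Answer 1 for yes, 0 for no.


Strings: "eihl", "lmii"
Sorted first:  ehil
Sorted second: iilm
Differ at position 0: 'e' vs 'i' => not anagrams

0


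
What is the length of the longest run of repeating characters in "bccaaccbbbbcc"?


Input: "bccaaccbbbbcc"
Scanning for longest run:
  Position 1 ('c'): new char, reset run to 1
  Position 2 ('c'): continues run of 'c', length=2
  Position 3 ('a'): new char, reset run to 1
  Position 4 ('a'): continues run of 'a', length=2
  Position 5 ('c'): new char, reset run to 1
  Position 6 ('c'): continues run of 'c', length=2
  Position 7 ('b'): new char, reset run to 1
  Position 8 ('b'): continues run of 'b', length=2
  Position 9 ('b'): continues run of 'b', length=3
  Position 10 ('b'): continues run of 'b', length=4
  Position 11 ('c'): new char, reset run to 1
  Position 12 ('c'): continues run of 'c', length=2
Longest run: 'b' with length 4

4


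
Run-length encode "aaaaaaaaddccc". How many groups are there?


Input: aaaaaaaaddccc
Scanning for consecutive runs:
  Group 1: 'a' x 8 (positions 0-7)
  Group 2: 'd' x 2 (positions 8-9)
  Group 3: 'c' x 3 (positions 10-12)
Total groups: 3

3


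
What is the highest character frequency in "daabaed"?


Input: daabaed
Character counts:
  'a': 3
  'b': 1
  'd': 2
  'e': 1
Maximum frequency: 3

3


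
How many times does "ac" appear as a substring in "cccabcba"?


Searching for "ac" in "cccabcba"
Scanning each position:
  Position 0: "cc" => no
  Position 1: "cc" => no
  Position 2: "ca" => no
  Position 3: "ab" => no
  Position 4: "bc" => no
  Position 5: "cb" => no
  Position 6: "ba" => no
Total occurrences: 0

0


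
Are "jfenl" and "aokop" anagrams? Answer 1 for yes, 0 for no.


Strings: "jfenl", "aokop"
Sorted first:  efjln
Sorted second: akoop
Differ at position 0: 'e' vs 'a' => not anagrams

0


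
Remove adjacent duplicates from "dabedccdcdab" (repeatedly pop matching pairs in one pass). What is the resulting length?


Input: dabedccdcdab
Stack-based adjacent duplicate removal:
  Read 'd': push. Stack: d
  Read 'a': push. Stack: da
  Read 'b': push. Stack: dab
  Read 'e': push. Stack: dabe
  Read 'd': push. Stack: dabed
  Read 'c': push. Stack: dabedc
  Read 'c': matches stack top 'c' => pop. Stack: dabed
  Read 'd': matches stack top 'd' => pop. Stack: dabe
  Read 'c': push. Stack: dabec
  Read 'd': push. Stack: dabecd
  Read 'a': push. Stack: dabecda
  Read 'b': push. Stack: dabecdab
Final stack: "dabecdab" (length 8)

8


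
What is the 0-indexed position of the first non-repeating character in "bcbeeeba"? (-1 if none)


Input: bcbeeeba
Character frequencies:
  'a': 1
  'b': 3
  'c': 1
  'e': 3
Scanning left to right for freq == 1:
  Position 0 ('b'): freq=3, skip
  Position 1 ('c'): unique! => answer = 1

1


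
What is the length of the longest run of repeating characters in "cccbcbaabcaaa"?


Input: "cccbcbaabcaaa"
Scanning for longest run:
  Position 1 ('c'): continues run of 'c', length=2
  Position 2 ('c'): continues run of 'c', length=3
  Position 3 ('b'): new char, reset run to 1
  Position 4 ('c'): new char, reset run to 1
  Position 5 ('b'): new char, reset run to 1
  Position 6 ('a'): new char, reset run to 1
  Position 7 ('a'): continues run of 'a', length=2
  Position 8 ('b'): new char, reset run to 1
  Position 9 ('c'): new char, reset run to 1
  Position 10 ('a'): new char, reset run to 1
  Position 11 ('a'): continues run of 'a', length=2
  Position 12 ('a'): continues run of 'a', length=3
Longest run: 'c' with length 3

3


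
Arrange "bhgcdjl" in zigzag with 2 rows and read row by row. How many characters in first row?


Zigzag "bhgcdjl" into 2 rows:
Placing characters:
  'b' => row 0
  'h' => row 1
  'g' => row 0
  'c' => row 1
  'd' => row 0
  'j' => row 1
  'l' => row 0
Rows:
  Row 0: "bgdl"
  Row 1: "hcj"
First row length: 4

4


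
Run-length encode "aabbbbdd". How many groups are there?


Input: aabbbbdd
Scanning for consecutive runs:
  Group 1: 'a' x 2 (positions 0-1)
  Group 2: 'b' x 4 (positions 2-5)
  Group 3: 'd' x 2 (positions 6-7)
Total groups: 3

3


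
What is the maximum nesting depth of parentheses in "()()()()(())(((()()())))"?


Input: "()()()()(())(((()()())))"
Tracking depth:
  Position 0 '(': depth becomes 1
  Position 1 ')': depth becomes 0
  Position 2 '(': depth becomes 1
  Position 3 ')': depth becomes 0
  Position 4 '(': depth becomes 1
  Position 5 ')': depth becomes 0
  Position 6 '(': depth becomes 1
  Position 7 ')': depth becomes 0
  Position 8 '(': depth becomes 1
  Position 9 '(': depth becomes 2
  Position 10 ')': depth becomes 1
  Position 11 ')': depth becomes 0
  Position 12 '(': depth becomes 1
  Position 13 '(': depth becomes 2
  Position 14 '(': depth becomes 3
  Position 15 '(': depth becomes 4
  Position 16 ')': depth becomes 3
  Position 17 '(': depth becomes 4
  Position 18 ')': depth becomes 3
  Position 19 '(': depth becomes 4
  Position 20 ')': depth becomes 3
  Position 21 ')': depth becomes 2
  Position 22 ')': depth becomes 1
  Position 23 ')': depth becomes 0
Maximum depth reached: 4

4


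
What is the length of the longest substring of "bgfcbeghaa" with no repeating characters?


Input: "bgfcbeghaa"
Sliding window (track last position of each char):
  Position 0 ('b'): window [0,0] length 1 -- new best
  Position 1 ('g'): window [0,1] length 2 -- new best
  Position 2 ('f'): window [0,2] length 3 -- new best
  Position 3 ('c'): window [0,3] length 4 -- new best
  Position 4 ('b'): repeat (last at 0), move window start to 1
  Position 4 ('b'): window [1,4] length 4
  Position 5 ('e'): window [1,5] length 5 -- new best
  Position 6 ('g'): repeat (last at 1), move window start to 2
  Position 6 ('g'): window [2,6] length 5
  Position 7 ('h'): window [2,7] length 6 -- new best
  Position 8 ('a'): window [2,8] length 7 -- new best
  Position 9 ('a'): repeat (last at 8), move window start to 9
  Position 9 ('a'): window [9,9] length 1
Longest substring with no repeats: "fcbegha" with length 7

7


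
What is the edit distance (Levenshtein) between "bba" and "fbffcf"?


Computing edit distance: "bba" -> "fbffcf"
DP table:
           f    b    f    f    c    f
      0    1    2    3    4    5    6
  b   1    1    1    2    3    4    5
  b   2    2    1    2    3    4    5
  a   3    3    2    2    3    4    5
Edit distance = dp[3][6] = 5

5


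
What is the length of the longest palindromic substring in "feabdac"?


Input: "feabdac"
Checking substrings for palindromes:
  No multi-char palindromic substrings found
Longest palindromic substring: "f" with length 1

1


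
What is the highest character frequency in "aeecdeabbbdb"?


Input: aeecdeabbbdb
Character counts:
  'a': 2
  'b': 4
  'c': 1
  'd': 2
  'e': 3
Maximum frequency: 4

4


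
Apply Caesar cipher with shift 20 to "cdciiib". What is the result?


Caesar cipher: shift "cdciiib" by 20
  'c' (pos 2) + 20 = pos 22 = 'w'
  'd' (pos 3) + 20 = pos 23 = 'x'
  'c' (pos 2) + 20 = pos 22 = 'w'
  'i' (pos 8) + 20 = pos 2 = 'c'
  'i' (pos 8) + 20 = pos 2 = 'c'
  'i' (pos 8) + 20 = pos 2 = 'c'
  'b' (pos 1) + 20 = pos 21 = 'v'
Result: wxwcccv

wxwcccv


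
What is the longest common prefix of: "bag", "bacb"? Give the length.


Words: bag, bacb
  Position 0: all 'b' => match
  Position 1: all 'a' => match
  Position 2: ('g', 'c') => mismatch, stop
LCP = "ba" (length 2)

2


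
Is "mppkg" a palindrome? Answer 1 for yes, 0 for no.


Input: mppkg
Reversed: gkppm
  Compare pos 0 ('m') with pos 4 ('g'): MISMATCH
  Compare pos 1 ('p') with pos 3 ('k'): MISMATCH
Result: not a palindrome

0


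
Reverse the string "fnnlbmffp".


Input: fnnlbmffp
Reading characters right to left:
  Position 8: 'p'
  Position 7: 'f'
  Position 6: 'f'
  Position 5: 'm'
  Position 4: 'b'
  Position 3: 'l'
  Position 2: 'n'
  Position 1: 'n'
  Position 0: 'f'
Reversed: pffmblnnf

pffmblnnf


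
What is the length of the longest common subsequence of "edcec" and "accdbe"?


LCS of "edcec" and "accdbe"
DP table:
           a    c    c    d    b    e
      0    0    0    0    0    0    0
  e   0    0    0    0    0    0    1
  d   0    0    0    0    1    1    1
  c   0    0    1    1    1    1    1
  e   0    0    1    1    1    1    2
  c   0    0    1    2    2    2    2
LCS length = dp[5][6] = 2

2


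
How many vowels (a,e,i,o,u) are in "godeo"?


Input: godeo
Checking each character:
  'g' at position 0: consonant
  'o' at position 1: vowel (running total: 1)
  'd' at position 2: consonant
  'e' at position 3: vowel (running total: 2)
  'o' at position 4: vowel (running total: 3)
Total vowels: 3

3


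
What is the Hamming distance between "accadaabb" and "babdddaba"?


Comparing "accadaabb" and "babdddaba" position by position:
  Position 0: 'a' vs 'b' => differ
  Position 1: 'c' vs 'a' => differ
  Position 2: 'c' vs 'b' => differ
  Position 3: 'a' vs 'd' => differ
  Position 4: 'd' vs 'd' => same
  Position 5: 'a' vs 'd' => differ
  Position 6: 'a' vs 'a' => same
  Position 7: 'b' vs 'b' => same
  Position 8: 'b' vs 'a' => differ
Total differences (Hamming distance): 6

6


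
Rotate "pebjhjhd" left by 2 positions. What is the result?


Input: "pebjhjhd", rotate left by 2
First 2 characters: "pe"
Remaining characters: "bjhjhd"
Concatenate remaining + first: "bjhjhd" + "pe" = "bjhjhdpe"

bjhjhdpe


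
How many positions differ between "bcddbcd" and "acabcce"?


Comparing "bcddbcd" and "acabcce" position by position:
  Position 0: 'b' vs 'a' => DIFFER
  Position 1: 'c' vs 'c' => same
  Position 2: 'd' vs 'a' => DIFFER
  Position 3: 'd' vs 'b' => DIFFER
  Position 4: 'b' vs 'c' => DIFFER
  Position 5: 'c' vs 'c' => same
  Position 6: 'd' vs 'e' => DIFFER
Positions that differ: 5

5


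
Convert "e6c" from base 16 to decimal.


Input: "e6c" in base 16
Positional expansion:
  Digit 'e' (value 14) x 16^2 = 3584
  Digit '6' (value 6) x 16^1 = 96
  Digit 'c' (value 12) x 16^0 = 12
Sum = 3692

3692


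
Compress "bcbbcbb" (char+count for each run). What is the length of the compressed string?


Input: bcbbcbb
Runs:
  'b' x 1 => "b1"
  'c' x 1 => "c1"
  'b' x 2 => "b2"
  'c' x 1 => "c1"
  'b' x 2 => "b2"
Compressed: "b1c1b2c1b2"
Compressed length: 10

10


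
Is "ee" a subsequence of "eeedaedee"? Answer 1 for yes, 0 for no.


Check if "ee" is a subsequence of "eeedaedee"
Greedy scan:
  Position 0 ('e'): matches sub[0] = 'e'
  Position 1 ('e'): matches sub[1] = 'e'
  Position 2 ('e'): no match needed
  Position 3 ('d'): no match needed
  Position 4 ('a'): no match needed
  Position 5 ('e'): no match needed
  Position 6 ('d'): no match needed
  Position 7 ('e'): no match needed
  Position 8 ('e'): no match needed
All 2 characters matched => is a subsequence

1


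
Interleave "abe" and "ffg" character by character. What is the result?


Interleaving "abe" and "ffg":
  Position 0: 'a' from first, 'f' from second => "af"
  Position 1: 'b' from first, 'f' from second => "bf"
  Position 2: 'e' from first, 'g' from second => "eg"
Result: afbfeg

afbfeg


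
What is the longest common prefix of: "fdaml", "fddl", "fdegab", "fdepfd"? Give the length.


Words: fdaml, fddl, fdegab, fdepfd
  Position 0: all 'f' => match
  Position 1: all 'd' => match
  Position 2: ('a', 'd', 'e', 'e') => mismatch, stop
LCP = "fd" (length 2)

2


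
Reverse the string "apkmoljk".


Input: apkmoljk
Reading characters right to left:
  Position 7: 'k'
  Position 6: 'j'
  Position 5: 'l'
  Position 4: 'o'
  Position 3: 'm'
  Position 2: 'k'
  Position 1: 'p'
  Position 0: 'a'
Reversed: kjlomkpa

kjlomkpa


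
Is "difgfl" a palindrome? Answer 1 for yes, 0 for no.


Input: difgfl
Reversed: lfgfid
  Compare pos 0 ('d') with pos 5 ('l'): MISMATCH
  Compare pos 1 ('i') with pos 4 ('f'): MISMATCH
  Compare pos 2 ('f') with pos 3 ('g'): MISMATCH
Result: not a palindrome

0


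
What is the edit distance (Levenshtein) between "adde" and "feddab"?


Computing edit distance: "adde" -> "feddab"
DP table:
           f    e    d    d    a    b
      0    1    2    3    4    5    6
  a   1    1    2    3    4    4    5
  d   2    2    2    2    3    4    5
  d   3    3    3    2    2    3    4
  e   4    4    3    3    3    3    4
Edit distance = dp[4][6] = 4

4


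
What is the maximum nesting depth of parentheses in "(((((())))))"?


Input: "(((((())))))"
Tracking depth:
  Position 0 '(': depth becomes 1
  Position 1 '(': depth becomes 2
  Position 2 '(': depth becomes 3
  Position 3 '(': depth becomes 4
  Position 4 '(': depth becomes 5
  Position 5 '(': depth becomes 6
  Position 6 ')': depth becomes 5
  Position 7 ')': depth becomes 4
  Position 8 ')': depth becomes 3
  Position 9 ')': depth becomes 2
  Position 10 ')': depth becomes 1
  Position 11 ')': depth becomes 0
Maximum depth reached: 6

6


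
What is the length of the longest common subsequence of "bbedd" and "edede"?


LCS of "bbedd" and "edede"
DP table:
           e    d    e    d    e
      0    0    0    0    0    0
  b   0    0    0    0    0    0
  b   0    0    0    0    0    0
  e   0    1    1    1    1    1
  d   0    1    2    2    2    2
  d   0    1    2    2    3    3
LCS length = dp[5][5] = 3

3


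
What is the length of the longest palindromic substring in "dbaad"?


Input: "dbaad"
Checking substrings for palindromes:
  [2:4] "aa" (len 2) => palindrome
Longest palindromic substring: "aa" with length 2

2


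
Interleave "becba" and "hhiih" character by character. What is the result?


Interleaving "becba" and "hhiih":
  Position 0: 'b' from first, 'h' from second => "bh"
  Position 1: 'e' from first, 'h' from second => "eh"
  Position 2: 'c' from first, 'i' from second => "ci"
  Position 3: 'b' from first, 'i' from second => "bi"
  Position 4: 'a' from first, 'h' from second => "ah"
Result: bhehcibiah

bhehcibiah


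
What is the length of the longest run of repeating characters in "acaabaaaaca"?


Input: "acaabaaaaca"
Scanning for longest run:
  Position 1 ('c'): new char, reset run to 1
  Position 2 ('a'): new char, reset run to 1
  Position 3 ('a'): continues run of 'a', length=2
  Position 4 ('b'): new char, reset run to 1
  Position 5 ('a'): new char, reset run to 1
  Position 6 ('a'): continues run of 'a', length=2
  Position 7 ('a'): continues run of 'a', length=3
  Position 8 ('a'): continues run of 'a', length=4
  Position 9 ('c'): new char, reset run to 1
  Position 10 ('a'): new char, reset run to 1
Longest run: 'a' with length 4

4


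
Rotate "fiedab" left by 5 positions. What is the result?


Input: "fiedab", rotate left by 5
First 5 characters: "fieda"
Remaining characters: "b"
Concatenate remaining + first: "b" + "fieda" = "bfieda"

bfieda


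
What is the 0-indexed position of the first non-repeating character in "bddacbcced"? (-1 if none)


Input: bddacbcced
Character frequencies:
  'a': 1
  'b': 2
  'c': 3
  'd': 3
  'e': 1
Scanning left to right for freq == 1:
  Position 0 ('b'): freq=2, skip
  Position 1 ('d'): freq=3, skip
  Position 2 ('d'): freq=3, skip
  Position 3 ('a'): unique! => answer = 3

3


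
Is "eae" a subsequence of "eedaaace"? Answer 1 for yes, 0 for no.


Check if "eae" is a subsequence of "eedaaace"
Greedy scan:
  Position 0 ('e'): matches sub[0] = 'e'
  Position 1 ('e'): no match needed
  Position 2 ('d'): no match needed
  Position 3 ('a'): matches sub[1] = 'a'
  Position 4 ('a'): no match needed
  Position 5 ('a'): no match needed
  Position 6 ('c'): no match needed
  Position 7 ('e'): matches sub[2] = 'e'
All 3 characters matched => is a subsequence

1


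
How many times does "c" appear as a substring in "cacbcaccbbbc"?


Searching for "c" in "cacbcaccbbbc"
Scanning each position:
  Position 0: "c" => MATCH
  Position 1: "a" => no
  Position 2: "c" => MATCH
  Position 3: "b" => no
  Position 4: "c" => MATCH
  Position 5: "a" => no
  Position 6: "c" => MATCH
  Position 7: "c" => MATCH
  Position 8: "b" => no
  Position 9: "b" => no
  Position 10: "b" => no
  Position 11: "c" => MATCH
Total occurrences: 6

6


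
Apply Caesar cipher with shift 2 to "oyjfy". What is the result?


Caesar cipher: shift "oyjfy" by 2
  'o' (pos 14) + 2 = pos 16 = 'q'
  'y' (pos 24) + 2 = pos 0 = 'a'
  'j' (pos 9) + 2 = pos 11 = 'l'
  'f' (pos 5) + 2 = pos 7 = 'h'
  'y' (pos 24) + 2 = pos 0 = 'a'
Result: qalha

qalha


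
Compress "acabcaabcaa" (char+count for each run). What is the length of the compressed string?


Input: acabcaabcaa
Runs:
  'a' x 1 => "a1"
  'c' x 1 => "c1"
  'a' x 1 => "a1"
  'b' x 1 => "b1"
  'c' x 1 => "c1"
  'a' x 2 => "a2"
  'b' x 1 => "b1"
  'c' x 1 => "c1"
  'a' x 2 => "a2"
Compressed: "a1c1a1b1c1a2b1c1a2"
Compressed length: 18

18
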